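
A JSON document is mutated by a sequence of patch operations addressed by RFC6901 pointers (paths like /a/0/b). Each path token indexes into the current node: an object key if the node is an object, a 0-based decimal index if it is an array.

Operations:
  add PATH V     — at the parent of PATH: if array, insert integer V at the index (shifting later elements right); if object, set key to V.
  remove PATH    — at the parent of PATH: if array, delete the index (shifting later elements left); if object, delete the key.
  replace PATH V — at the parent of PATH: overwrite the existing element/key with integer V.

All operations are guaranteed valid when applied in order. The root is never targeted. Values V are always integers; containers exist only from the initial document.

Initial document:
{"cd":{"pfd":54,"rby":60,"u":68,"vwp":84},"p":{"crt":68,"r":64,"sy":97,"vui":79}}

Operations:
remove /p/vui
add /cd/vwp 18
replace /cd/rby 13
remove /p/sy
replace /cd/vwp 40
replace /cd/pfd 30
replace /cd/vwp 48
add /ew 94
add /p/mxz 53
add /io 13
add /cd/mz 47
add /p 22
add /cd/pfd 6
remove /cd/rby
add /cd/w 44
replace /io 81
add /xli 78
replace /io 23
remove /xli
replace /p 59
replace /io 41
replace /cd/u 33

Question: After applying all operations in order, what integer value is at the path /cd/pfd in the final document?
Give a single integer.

After op 1 (remove /p/vui): {"cd":{"pfd":54,"rby":60,"u":68,"vwp":84},"p":{"crt":68,"r":64,"sy":97}}
After op 2 (add /cd/vwp 18): {"cd":{"pfd":54,"rby":60,"u":68,"vwp":18},"p":{"crt":68,"r":64,"sy":97}}
After op 3 (replace /cd/rby 13): {"cd":{"pfd":54,"rby":13,"u":68,"vwp":18},"p":{"crt":68,"r":64,"sy":97}}
After op 4 (remove /p/sy): {"cd":{"pfd":54,"rby":13,"u":68,"vwp":18},"p":{"crt":68,"r":64}}
After op 5 (replace /cd/vwp 40): {"cd":{"pfd":54,"rby":13,"u":68,"vwp":40},"p":{"crt":68,"r":64}}
After op 6 (replace /cd/pfd 30): {"cd":{"pfd":30,"rby":13,"u":68,"vwp":40},"p":{"crt":68,"r":64}}
After op 7 (replace /cd/vwp 48): {"cd":{"pfd":30,"rby":13,"u":68,"vwp":48},"p":{"crt":68,"r":64}}
After op 8 (add /ew 94): {"cd":{"pfd":30,"rby":13,"u":68,"vwp":48},"ew":94,"p":{"crt":68,"r":64}}
After op 9 (add /p/mxz 53): {"cd":{"pfd":30,"rby":13,"u":68,"vwp":48},"ew":94,"p":{"crt":68,"mxz":53,"r":64}}
After op 10 (add /io 13): {"cd":{"pfd":30,"rby":13,"u":68,"vwp":48},"ew":94,"io":13,"p":{"crt":68,"mxz":53,"r":64}}
After op 11 (add /cd/mz 47): {"cd":{"mz":47,"pfd":30,"rby":13,"u":68,"vwp":48},"ew":94,"io":13,"p":{"crt":68,"mxz":53,"r":64}}
After op 12 (add /p 22): {"cd":{"mz":47,"pfd":30,"rby":13,"u":68,"vwp":48},"ew":94,"io":13,"p":22}
After op 13 (add /cd/pfd 6): {"cd":{"mz":47,"pfd":6,"rby":13,"u":68,"vwp":48},"ew":94,"io":13,"p":22}
After op 14 (remove /cd/rby): {"cd":{"mz":47,"pfd":6,"u":68,"vwp":48},"ew":94,"io":13,"p":22}
After op 15 (add /cd/w 44): {"cd":{"mz":47,"pfd":6,"u":68,"vwp":48,"w":44},"ew":94,"io":13,"p":22}
After op 16 (replace /io 81): {"cd":{"mz":47,"pfd":6,"u":68,"vwp":48,"w":44},"ew":94,"io":81,"p":22}
After op 17 (add /xli 78): {"cd":{"mz":47,"pfd":6,"u":68,"vwp":48,"w":44},"ew":94,"io":81,"p":22,"xli":78}
After op 18 (replace /io 23): {"cd":{"mz":47,"pfd":6,"u":68,"vwp":48,"w":44},"ew":94,"io":23,"p":22,"xli":78}
After op 19 (remove /xli): {"cd":{"mz":47,"pfd":6,"u":68,"vwp":48,"w":44},"ew":94,"io":23,"p":22}
After op 20 (replace /p 59): {"cd":{"mz":47,"pfd":6,"u":68,"vwp":48,"w":44},"ew":94,"io":23,"p":59}
After op 21 (replace /io 41): {"cd":{"mz":47,"pfd":6,"u":68,"vwp":48,"w":44},"ew":94,"io":41,"p":59}
After op 22 (replace /cd/u 33): {"cd":{"mz":47,"pfd":6,"u":33,"vwp":48,"w":44},"ew":94,"io":41,"p":59}
Value at /cd/pfd: 6

Answer: 6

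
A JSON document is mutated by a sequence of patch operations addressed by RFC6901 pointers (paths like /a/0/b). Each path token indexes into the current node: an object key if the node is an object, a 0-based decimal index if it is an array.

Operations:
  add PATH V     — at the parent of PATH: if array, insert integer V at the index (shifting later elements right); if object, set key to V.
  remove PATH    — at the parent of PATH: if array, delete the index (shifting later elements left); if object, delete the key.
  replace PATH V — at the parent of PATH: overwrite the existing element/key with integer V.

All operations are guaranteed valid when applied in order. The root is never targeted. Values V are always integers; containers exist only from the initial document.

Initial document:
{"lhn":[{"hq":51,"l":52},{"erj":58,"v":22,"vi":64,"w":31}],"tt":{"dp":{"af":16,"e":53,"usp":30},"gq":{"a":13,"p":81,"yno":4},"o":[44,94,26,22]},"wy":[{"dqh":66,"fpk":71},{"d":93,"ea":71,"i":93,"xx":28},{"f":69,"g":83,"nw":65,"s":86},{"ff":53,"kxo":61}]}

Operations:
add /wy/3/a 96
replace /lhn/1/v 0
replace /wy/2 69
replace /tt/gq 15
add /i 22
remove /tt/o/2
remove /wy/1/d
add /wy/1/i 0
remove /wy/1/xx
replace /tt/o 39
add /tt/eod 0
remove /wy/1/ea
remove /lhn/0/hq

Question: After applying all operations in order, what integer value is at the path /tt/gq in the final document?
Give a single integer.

After op 1 (add /wy/3/a 96): {"lhn":[{"hq":51,"l":52},{"erj":58,"v":22,"vi":64,"w":31}],"tt":{"dp":{"af":16,"e":53,"usp":30},"gq":{"a":13,"p":81,"yno":4},"o":[44,94,26,22]},"wy":[{"dqh":66,"fpk":71},{"d":93,"ea":71,"i":93,"xx":28},{"f":69,"g":83,"nw":65,"s":86},{"a":96,"ff":53,"kxo":61}]}
After op 2 (replace /lhn/1/v 0): {"lhn":[{"hq":51,"l":52},{"erj":58,"v":0,"vi":64,"w":31}],"tt":{"dp":{"af":16,"e":53,"usp":30},"gq":{"a":13,"p":81,"yno":4},"o":[44,94,26,22]},"wy":[{"dqh":66,"fpk":71},{"d":93,"ea":71,"i":93,"xx":28},{"f":69,"g":83,"nw":65,"s":86},{"a":96,"ff":53,"kxo":61}]}
After op 3 (replace /wy/2 69): {"lhn":[{"hq":51,"l":52},{"erj":58,"v":0,"vi":64,"w":31}],"tt":{"dp":{"af":16,"e":53,"usp":30},"gq":{"a":13,"p":81,"yno":4},"o":[44,94,26,22]},"wy":[{"dqh":66,"fpk":71},{"d":93,"ea":71,"i":93,"xx":28},69,{"a":96,"ff":53,"kxo":61}]}
After op 4 (replace /tt/gq 15): {"lhn":[{"hq":51,"l":52},{"erj":58,"v":0,"vi":64,"w":31}],"tt":{"dp":{"af":16,"e":53,"usp":30},"gq":15,"o":[44,94,26,22]},"wy":[{"dqh":66,"fpk":71},{"d":93,"ea":71,"i":93,"xx":28},69,{"a":96,"ff":53,"kxo":61}]}
After op 5 (add /i 22): {"i":22,"lhn":[{"hq":51,"l":52},{"erj":58,"v":0,"vi":64,"w":31}],"tt":{"dp":{"af":16,"e":53,"usp":30},"gq":15,"o":[44,94,26,22]},"wy":[{"dqh":66,"fpk":71},{"d":93,"ea":71,"i":93,"xx":28},69,{"a":96,"ff":53,"kxo":61}]}
After op 6 (remove /tt/o/2): {"i":22,"lhn":[{"hq":51,"l":52},{"erj":58,"v":0,"vi":64,"w":31}],"tt":{"dp":{"af":16,"e":53,"usp":30},"gq":15,"o":[44,94,22]},"wy":[{"dqh":66,"fpk":71},{"d":93,"ea":71,"i":93,"xx":28},69,{"a":96,"ff":53,"kxo":61}]}
After op 7 (remove /wy/1/d): {"i":22,"lhn":[{"hq":51,"l":52},{"erj":58,"v":0,"vi":64,"w":31}],"tt":{"dp":{"af":16,"e":53,"usp":30},"gq":15,"o":[44,94,22]},"wy":[{"dqh":66,"fpk":71},{"ea":71,"i":93,"xx":28},69,{"a":96,"ff":53,"kxo":61}]}
After op 8 (add /wy/1/i 0): {"i":22,"lhn":[{"hq":51,"l":52},{"erj":58,"v":0,"vi":64,"w":31}],"tt":{"dp":{"af":16,"e":53,"usp":30},"gq":15,"o":[44,94,22]},"wy":[{"dqh":66,"fpk":71},{"ea":71,"i":0,"xx":28},69,{"a":96,"ff":53,"kxo":61}]}
After op 9 (remove /wy/1/xx): {"i":22,"lhn":[{"hq":51,"l":52},{"erj":58,"v":0,"vi":64,"w":31}],"tt":{"dp":{"af":16,"e":53,"usp":30},"gq":15,"o":[44,94,22]},"wy":[{"dqh":66,"fpk":71},{"ea":71,"i":0},69,{"a":96,"ff":53,"kxo":61}]}
After op 10 (replace /tt/o 39): {"i":22,"lhn":[{"hq":51,"l":52},{"erj":58,"v":0,"vi":64,"w":31}],"tt":{"dp":{"af":16,"e":53,"usp":30},"gq":15,"o":39},"wy":[{"dqh":66,"fpk":71},{"ea":71,"i":0},69,{"a":96,"ff":53,"kxo":61}]}
After op 11 (add /tt/eod 0): {"i":22,"lhn":[{"hq":51,"l":52},{"erj":58,"v":0,"vi":64,"w":31}],"tt":{"dp":{"af":16,"e":53,"usp":30},"eod":0,"gq":15,"o":39},"wy":[{"dqh":66,"fpk":71},{"ea":71,"i":0},69,{"a":96,"ff":53,"kxo":61}]}
After op 12 (remove /wy/1/ea): {"i":22,"lhn":[{"hq":51,"l":52},{"erj":58,"v":0,"vi":64,"w":31}],"tt":{"dp":{"af":16,"e":53,"usp":30},"eod":0,"gq":15,"o":39},"wy":[{"dqh":66,"fpk":71},{"i":0},69,{"a":96,"ff":53,"kxo":61}]}
After op 13 (remove /lhn/0/hq): {"i":22,"lhn":[{"l":52},{"erj":58,"v":0,"vi":64,"w":31}],"tt":{"dp":{"af":16,"e":53,"usp":30},"eod":0,"gq":15,"o":39},"wy":[{"dqh":66,"fpk":71},{"i":0},69,{"a":96,"ff":53,"kxo":61}]}
Value at /tt/gq: 15

Answer: 15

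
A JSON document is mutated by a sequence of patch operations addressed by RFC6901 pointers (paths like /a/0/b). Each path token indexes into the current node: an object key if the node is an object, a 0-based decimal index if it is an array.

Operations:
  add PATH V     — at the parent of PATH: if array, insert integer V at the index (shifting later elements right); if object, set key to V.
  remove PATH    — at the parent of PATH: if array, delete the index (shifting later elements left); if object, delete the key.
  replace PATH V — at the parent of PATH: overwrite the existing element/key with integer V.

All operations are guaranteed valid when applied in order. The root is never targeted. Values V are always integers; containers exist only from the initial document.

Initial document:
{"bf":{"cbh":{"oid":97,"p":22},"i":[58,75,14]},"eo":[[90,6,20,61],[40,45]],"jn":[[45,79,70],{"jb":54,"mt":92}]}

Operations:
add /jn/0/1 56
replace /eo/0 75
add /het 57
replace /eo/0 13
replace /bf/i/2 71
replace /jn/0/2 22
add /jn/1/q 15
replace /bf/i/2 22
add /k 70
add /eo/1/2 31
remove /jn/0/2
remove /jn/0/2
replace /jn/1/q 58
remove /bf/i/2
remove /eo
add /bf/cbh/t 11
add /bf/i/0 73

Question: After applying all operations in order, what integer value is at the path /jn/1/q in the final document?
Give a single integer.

After op 1 (add /jn/0/1 56): {"bf":{"cbh":{"oid":97,"p":22},"i":[58,75,14]},"eo":[[90,6,20,61],[40,45]],"jn":[[45,56,79,70],{"jb":54,"mt":92}]}
After op 2 (replace /eo/0 75): {"bf":{"cbh":{"oid":97,"p":22},"i":[58,75,14]},"eo":[75,[40,45]],"jn":[[45,56,79,70],{"jb":54,"mt":92}]}
After op 3 (add /het 57): {"bf":{"cbh":{"oid":97,"p":22},"i":[58,75,14]},"eo":[75,[40,45]],"het":57,"jn":[[45,56,79,70],{"jb":54,"mt":92}]}
After op 4 (replace /eo/0 13): {"bf":{"cbh":{"oid":97,"p":22},"i":[58,75,14]},"eo":[13,[40,45]],"het":57,"jn":[[45,56,79,70],{"jb":54,"mt":92}]}
After op 5 (replace /bf/i/2 71): {"bf":{"cbh":{"oid":97,"p":22},"i":[58,75,71]},"eo":[13,[40,45]],"het":57,"jn":[[45,56,79,70],{"jb":54,"mt":92}]}
After op 6 (replace /jn/0/2 22): {"bf":{"cbh":{"oid":97,"p":22},"i":[58,75,71]},"eo":[13,[40,45]],"het":57,"jn":[[45,56,22,70],{"jb":54,"mt":92}]}
After op 7 (add /jn/1/q 15): {"bf":{"cbh":{"oid":97,"p":22},"i":[58,75,71]},"eo":[13,[40,45]],"het":57,"jn":[[45,56,22,70],{"jb":54,"mt":92,"q":15}]}
After op 8 (replace /bf/i/2 22): {"bf":{"cbh":{"oid":97,"p":22},"i":[58,75,22]},"eo":[13,[40,45]],"het":57,"jn":[[45,56,22,70],{"jb":54,"mt":92,"q":15}]}
After op 9 (add /k 70): {"bf":{"cbh":{"oid":97,"p":22},"i":[58,75,22]},"eo":[13,[40,45]],"het":57,"jn":[[45,56,22,70],{"jb":54,"mt":92,"q":15}],"k":70}
After op 10 (add /eo/1/2 31): {"bf":{"cbh":{"oid":97,"p":22},"i":[58,75,22]},"eo":[13,[40,45,31]],"het":57,"jn":[[45,56,22,70],{"jb":54,"mt":92,"q":15}],"k":70}
After op 11 (remove /jn/0/2): {"bf":{"cbh":{"oid":97,"p":22},"i":[58,75,22]},"eo":[13,[40,45,31]],"het":57,"jn":[[45,56,70],{"jb":54,"mt":92,"q":15}],"k":70}
After op 12 (remove /jn/0/2): {"bf":{"cbh":{"oid":97,"p":22},"i":[58,75,22]},"eo":[13,[40,45,31]],"het":57,"jn":[[45,56],{"jb":54,"mt":92,"q":15}],"k":70}
After op 13 (replace /jn/1/q 58): {"bf":{"cbh":{"oid":97,"p":22},"i":[58,75,22]},"eo":[13,[40,45,31]],"het":57,"jn":[[45,56],{"jb":54,"mt":92,"q":58}],"k":70}
After op 14 (remove /bf/i/2): {"bf":{"cbh":{"oid":97,"p":22},"i":[58,75]},"eo":[13,[40,45,31]],"het":57,"jn":[[45,56],{"jb":54,"mt":92,"q":58}],"k":70}
After op 15 (remove /eo): {"bf":{"cbh":{"oid":97,"p":22},"i":[58,75]},"het":57,"jn":[[45,56],{"jb":54,"mt":92,"q":58}],"k":70}
After op 16 (add /bf/cbh/t 11): {"bf":{"cbh":{"oid":97,"p":22,"t":11},"i":[58,75]},"het":57,"jn":[[45,56],{"jb":54,"mt":92,"q":58}],"k":70}
After op 17 (add /bf/i/0 73): {"bf":{"cbh":{"oid":97,"p":22,"t":11},"i":[73,58,75]},"het":57,"jn":[[45,56],{"jb":54,"mt":92,"q":58}],"k":70}
Value at /jn/1/q: 58

Answer: 58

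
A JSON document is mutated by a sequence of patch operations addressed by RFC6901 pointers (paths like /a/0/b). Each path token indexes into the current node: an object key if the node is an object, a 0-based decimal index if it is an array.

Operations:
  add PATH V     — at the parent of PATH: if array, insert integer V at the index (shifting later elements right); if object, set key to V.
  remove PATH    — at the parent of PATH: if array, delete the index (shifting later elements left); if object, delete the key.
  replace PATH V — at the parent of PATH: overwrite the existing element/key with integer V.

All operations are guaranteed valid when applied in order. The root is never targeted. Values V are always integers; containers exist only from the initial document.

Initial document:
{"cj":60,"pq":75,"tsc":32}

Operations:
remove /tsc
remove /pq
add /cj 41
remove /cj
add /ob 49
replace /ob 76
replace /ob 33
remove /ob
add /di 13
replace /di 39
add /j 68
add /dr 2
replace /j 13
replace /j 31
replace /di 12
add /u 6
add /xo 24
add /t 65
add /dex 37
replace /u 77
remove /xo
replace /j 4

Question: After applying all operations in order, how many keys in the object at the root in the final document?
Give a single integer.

After op 1 (remove /tsc): {"cj":60,"pq":75}
After op 2 (remove /pq): {"cj":60}
After op 3 (add /cj 41): {"cj":41}
After op 4 (remove /cj): {}
After op 5 (add /ob 49): {"ob":49}
After op 6 (replace /ob 76): {"ob":76}
After op 7 (replace /ob 33): {"ob":33}
After op 8 (remove /ob): {}
After op 9 (add /di 13): {"di":13}
After op 10 (replace /di 39): {"di":39}
After op 11 (add /j 68): {"di":39,"j":68}
After op 12 (add /dr 2): {"di":39,"dr":2,"j":68}
After op 13 (replace /j 13): {"di":39,"dr":2,"j":13}
After op 14 (replace /j 31): {"di":39,"dr":2,"j":31}
After op 15 (replace /di 12): {"di":12,"dr":2,"j":31}
After op 16 (add /u 6): {"di":12,"dr":2,"j":31,"u":6}
After op 17 (add /xo 24): {"di":12,"dr":2,"j":31,"u":6,"xo":24}
After op 18 (add /t 65): {"di":12,"dr":2,"j":31,"t":65,"u":6,"xo":24}
After op 19 (add /dex 37): {"dex":37,"di":12,"dr":2,"j":31,"t":65,"u":6,"xo":24}
After op 20 (replace /u 77): {"dex":37,"di":12,"dr":2,"j":31,"t":65,"u":77,"xo":24}
After op 21 (remove /xo): {"dex":37,"di":12,"dr":2,"j":31,"t":65,"u":77}
After op 22 (replace /j 4): {"dex":37,"di":12,"dr":2,"j":4,"t":65,"u":77}
Size at the root: 6

Answer: 6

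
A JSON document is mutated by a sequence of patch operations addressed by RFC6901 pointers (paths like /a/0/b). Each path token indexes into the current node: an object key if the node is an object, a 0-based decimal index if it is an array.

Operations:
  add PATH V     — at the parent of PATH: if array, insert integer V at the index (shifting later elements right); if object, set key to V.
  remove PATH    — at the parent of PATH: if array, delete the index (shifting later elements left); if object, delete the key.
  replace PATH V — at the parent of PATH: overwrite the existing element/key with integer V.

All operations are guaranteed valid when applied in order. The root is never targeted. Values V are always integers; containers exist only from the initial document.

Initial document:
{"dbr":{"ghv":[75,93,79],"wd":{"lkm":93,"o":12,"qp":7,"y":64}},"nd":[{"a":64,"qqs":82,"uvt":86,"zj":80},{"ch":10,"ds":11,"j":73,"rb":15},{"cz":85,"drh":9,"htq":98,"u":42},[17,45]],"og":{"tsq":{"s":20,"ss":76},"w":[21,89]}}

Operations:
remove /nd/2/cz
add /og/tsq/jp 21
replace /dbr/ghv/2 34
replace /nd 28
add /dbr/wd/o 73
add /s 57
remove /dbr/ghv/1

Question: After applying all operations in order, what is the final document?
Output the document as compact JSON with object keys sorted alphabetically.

After op 1 (remove /nd/2/cz): {"dbr":{"ghv":[75,93,79],"wd":{"lkm":93,"o":12,"qp":7,"y":64}},"nd":[{"a":64,"qqs":82,"uvt":86,"zj":80},{"ch":10,"ds":11,"j":73,"rb":15},{"drh":9,"htq":98,"u":42},[17,45]],"og":{"tsq":{"s":20,"ss":76},"w":[21,89]}}
After op 2 (add /og/tsq/jp 21): {"dbr":{"ghv":[75,93,79],"wd":{"lkm":93,"o":12,"qp":7,"y":64}},"nd":[{"a":64,"qqs":82,"uvt":86,"zj":80},{"ch":10,"ds":11,"j":73,"rb":15},{"drh":9,"htq":98,"u":42},[17,45]],"og":{"tsq":{"jp":21,"s":20,"ss":76},"w":[21,89]}}
After op 3 (replace /dbr/ghv/2 34): {"dbr":{"ghv":[75,93,34],"wd":{"lkm":93,"o":12,"qp":7,"y":64}},"nd":[{"a":64,"qqs":82,"uvt":86,"zj":80},{"ch":10,"ds":11,"j":73,"rb":15},{"drh":9,"htq":98,"u":42},[17,45]],"og":{"tsq":{"jp":21,"s":20,"ss":76},"w":[21,89]}}
After op 4 (replace /nd 28): {"dbr":{"ghv":[75,93,34],"wd":{"lkm":93,"o":12,"qp":7,"y":64}},"nd":28,"og":{"tsq":{"jp":21,"s":20,"ss":76},"w":[21,89]}}
After op 5 (add /dbr/wd/o 73): {"dbr":{"ghv":[75,93,34],"wd":{"lkm":93,"o":73,"qp":7,"y":64}},"nd":28,"og":{"tsq":{"jp":21,"s":20,"ss":76},"w":[21,89]}}
After op 6 (add /s 57): {"dbr":{"ghv":[75,93,34],"wd":{"lkm":93,"o":73,"qp":7,"y":64}},"nd":28,"og":{"tsq":{"jp":21,"s":20,"ss":76},"w":[21,89]},"s":57}
After op 7 (remove /dbr/ghv/1): {"dbr":{"ghv":[75,34],"wd":{"lkm":93,"o":73,"qp":7,"y":64}},"nd":28,"og":{"tsq":{"jp":21,"s":20,"ss":76},"w":[21,89]},"s":57}

Answer: {"dbr":{"ghv":[75,34],"wd":{"lkm":93,"o":73,"qp":7,"y":64}},"nd":28,"og":{"tsq":{"jp":21,"s":20,"ss":76},"w":[21,89]},"s":57}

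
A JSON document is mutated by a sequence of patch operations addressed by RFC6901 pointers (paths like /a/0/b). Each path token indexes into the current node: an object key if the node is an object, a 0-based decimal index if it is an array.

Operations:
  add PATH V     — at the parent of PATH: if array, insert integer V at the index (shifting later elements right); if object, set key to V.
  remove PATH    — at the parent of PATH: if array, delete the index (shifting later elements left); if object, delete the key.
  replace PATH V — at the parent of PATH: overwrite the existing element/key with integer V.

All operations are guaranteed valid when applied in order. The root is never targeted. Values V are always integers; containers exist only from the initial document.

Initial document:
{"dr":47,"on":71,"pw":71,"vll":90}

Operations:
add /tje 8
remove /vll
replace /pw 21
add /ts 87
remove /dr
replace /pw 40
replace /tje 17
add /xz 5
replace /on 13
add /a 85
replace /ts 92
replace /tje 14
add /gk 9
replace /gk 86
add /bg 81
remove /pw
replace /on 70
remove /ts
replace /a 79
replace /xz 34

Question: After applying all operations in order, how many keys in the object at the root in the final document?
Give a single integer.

Answer: 6

Derivation:
After op 1 (add /tje 8): {"dr":47,"on":71,"pw":71,"tje":8,"vll":90}
After op 2 (remove /vll): {"dr":47,"on":71,"pw":71,"tje":8}
After op 3 (replace /pw 21): {"dr":47,"on":71,"pw":21,"tje":8}
After op 4 (add /ts 87): {"dr":47,"on":71,"pw":21,"tje":8,"ts":87}
After op 5 (remove /dr): {"on":71,"pw":21,"tje":8,"ts":87}
After op 6 (replace /pw 40): {"on":71,"pw":40,"tje":8,"ts":87}
After op 7 (replace /tje 17): {"on":71,"pw":40,"tje":17,"ts":87}
After op 8 (add /xz 5): {"on":71,"pw":40,"tje":17,"ts":87,"xz":5}
After op 9 (replace /on 13): {"on":13,"pw":40,"tje":17,"ts":87,"xz":5}
After op 10 (add /a 85): {"a":85,"on":13,"pw":40,"tje":17,"ts":87,"xz":5}
After op 11 (replace /ts 92): {"a":85,"on":13,"pw":40,"tje":17,"ts":92,"xz":5}
After op 12 (replace /tje 14): {"a":85,"on":13,"pw":40,"tje":14,"ts":92,"xz":5}
After op 13 (add /gk 9): {"a":85,"gk":9,"on":13,"pw":40,"tje":14,"ts":92,"xz":5}
After op 14 (replace /gk 86): {"a":85,"gk":86,"on":13,"pw":40,"tje":14,"ts":92,"xz":5}
After op 15 (add /bg 81): {"a":85,"bg":81,"gk":86,"on":13,"pw":40,"tje":14,"ts":92,"xz":5}
After op 16 (remove /pw): {"a":85,"bg":81,"gk":86,"on":13,"tje":14,"ts":92,"xz":5}
After op 17 (replace /on 70): {"a":85,"bg":81,"gk":86,"on":70,"tje":14,"ts":92,"xz":5}
After op 18 (remove /ts): {"a":85,"bg":81,"gk":86,"on":70,"tje":14,"xz":5}
After op 19 (replace /a 79): {"a":79,"bg":81,"gk":86,"on":70,"tje":14,"xz":5}
After op 20 (replace /xz 34): {"a":79,"bg":81,"gk":86,"on":70,"tje":14,"xz":34}
Size at the root: 6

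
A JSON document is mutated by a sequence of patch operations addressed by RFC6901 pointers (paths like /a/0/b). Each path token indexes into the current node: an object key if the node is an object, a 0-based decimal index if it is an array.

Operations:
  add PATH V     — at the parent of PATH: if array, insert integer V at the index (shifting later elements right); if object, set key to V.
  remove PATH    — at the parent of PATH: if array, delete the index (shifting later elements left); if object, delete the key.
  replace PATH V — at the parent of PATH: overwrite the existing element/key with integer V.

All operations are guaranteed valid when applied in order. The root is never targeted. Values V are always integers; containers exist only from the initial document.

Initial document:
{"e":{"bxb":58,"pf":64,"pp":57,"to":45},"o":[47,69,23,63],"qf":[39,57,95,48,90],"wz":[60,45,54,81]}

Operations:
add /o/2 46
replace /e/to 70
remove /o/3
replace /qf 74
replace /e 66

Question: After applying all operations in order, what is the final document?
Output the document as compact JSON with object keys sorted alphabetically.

After op 1 (add /o/2 46): {"e":{"bxb":58,"pf":64,"pp":57,"to":45},"o":[47,69,46,23,63],"qf":[39,57,95,48,90],"wz":[60,45,54,81]}
After op 2 (replace /e/to 70): {"e":{"bxb":58,"pf":64,"pp":57,"to":70},"o":[47,69,46,23,63],"qf":[39,57,95,48,90],"wz":[60,45,54,81]}
After op 3 (remove /o/3): {"e":{"bxb":58,"pf":64,"pp":57,"to":70},"o":[47,69,46,63],"qf":[39,57,95,48,90],"wz":[60,45,54,81]}
After op 4 (replace /qf 74): {"e":{"bxb":58,"pf":64,"pp":57,"to":70},"o":[47,69,46,63],"qf":74,"wz":[60,45,54,81]}
After op 5 (replace /e 66): {"e":66,"o":[47,69,46,63],"qf":74,"wz":[60,45,54,81]}

Answer: {"e":66,"o":[47,69,46,63],"qf":74,"wz":[60,45,54,81]}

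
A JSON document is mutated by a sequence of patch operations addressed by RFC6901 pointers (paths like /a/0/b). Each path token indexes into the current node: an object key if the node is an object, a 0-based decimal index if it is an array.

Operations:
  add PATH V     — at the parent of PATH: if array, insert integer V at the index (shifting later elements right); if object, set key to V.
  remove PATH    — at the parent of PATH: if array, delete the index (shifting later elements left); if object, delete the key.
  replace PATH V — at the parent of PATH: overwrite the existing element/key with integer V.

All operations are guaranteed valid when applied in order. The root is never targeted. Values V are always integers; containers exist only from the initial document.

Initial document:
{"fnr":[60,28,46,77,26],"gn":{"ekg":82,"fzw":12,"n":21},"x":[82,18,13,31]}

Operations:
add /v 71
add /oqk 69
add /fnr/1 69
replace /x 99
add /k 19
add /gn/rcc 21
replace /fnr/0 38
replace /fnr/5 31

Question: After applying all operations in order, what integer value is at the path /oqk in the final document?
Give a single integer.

After op 1 (add /v 71): {"fnr":[60,28,46,77,26],"gn":{"ekg":82,"fzw":12,"n":21},"v":71,"x":[82,18,13,31]}
After op 2 (add /oqk 69): {"fnr":[60,28,46,77,26],"gn":{"ekg":82,"fzw":12,"n":21},"oqk":69,"v":71,"x":[82,18,13,31]}
After op 3 (add /fnr/1 69): {"fnr":[60,69,28,46,77,26],"gn":{"ekg":82,"fzw":12,"n":21},"oqk":69,"v":71,"x":[82,18,13,31]}
After op 4 (replace /x 99): {"fnr":[60,69,28,46,77,26],"gn":{"ekg":82,"fzw":12,"n":21},"oqk":69,"v":71,"x":99}
After op 5 (add /k 19): {"fnr":[60,69,28,46,77,26],"gn":{"ekg":82,"fzw":12,"n":21},"k":19,"oqk":69,"v":71,"x":99}
After op 6 (add /gn/rcc 21): {"fnr":[60,69,28,46,77,26],"gn":{"ekg":82,"fzw":12,"n":21,"rcc":21},"k":19,"oqk":69,"v":71,"x":99}
After op 7 (replace /fnr/0 38): {"fnr":[38,69,28,46,77,26],"gn":{"ekg":82,"fzw":12,"n":21,"rcc":21},"k":19,"oqk":69,"v":71,"x":99}
After op 8 (replace /fnr/5 31): {"fnr":[38,69,28,46,77,31],"gn":{"ekg":82,"fzw":12,"n":21,"rcc":21},"k":19,"oqk":69,"v":71,"x":99}
Value at /oqk: 69

Answer: 69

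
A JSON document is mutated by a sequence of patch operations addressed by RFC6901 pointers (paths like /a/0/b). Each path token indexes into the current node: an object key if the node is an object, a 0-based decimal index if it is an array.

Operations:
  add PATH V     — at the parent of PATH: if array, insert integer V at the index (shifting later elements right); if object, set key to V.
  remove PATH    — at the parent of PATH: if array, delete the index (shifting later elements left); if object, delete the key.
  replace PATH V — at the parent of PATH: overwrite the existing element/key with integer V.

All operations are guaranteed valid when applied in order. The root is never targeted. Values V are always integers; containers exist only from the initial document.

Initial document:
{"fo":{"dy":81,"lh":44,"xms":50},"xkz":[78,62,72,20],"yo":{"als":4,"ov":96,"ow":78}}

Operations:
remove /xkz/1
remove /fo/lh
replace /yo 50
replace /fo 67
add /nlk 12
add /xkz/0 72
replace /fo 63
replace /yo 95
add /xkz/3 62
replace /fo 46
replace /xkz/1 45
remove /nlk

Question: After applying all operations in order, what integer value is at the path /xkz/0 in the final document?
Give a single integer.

After op 1 (remove /xkz/1): {"fo":{"dy":81,"lh":44,"xms":50},"xkz":[78,72,20],"yo":{"als":4,"ov":96,"ow":78}}
After op 2 (remove /fo/lh): {"fo":{"dy":81,"xms":50},"xkz":[78,72,20],"yo":{"als":4,"ov":96,"ow":78}}
After op 3 (replace /yo 50): {"fo":{"dy":81,"xms":50},"xkz":[78,72,20],"yo":50}
After op 4 (replace /fo 67): {"fo":67,"xkz":[78,72,20],"yo":50}
After op 5 (add /nlk 12): {"fo":67,"nlk":12,"xkz":[78,72,20],"yo":50}
After op 6 (add /xkz/0 72): {"fo":67,"nlk":12,"xkz":[72,78,72,20],"yo":50}
After op 7 (replace /fo 63): {"fo":63,"nlk":12,"xkz":[72,78,72,20],"yo":50}
After op 8 (replace /yo 95): {"fo":63,"nlk":12,"xkz":[72,78,72,20],"yo":95}
After op 9 (add /xkz/3 62): {"fo":63,"nlk":12,"xkz":[72,78,72,62,20],"yo":95}
After op 10 (replace /fo 46): {"fo":46,"nlk":12,"xkz":[72,78,72,62,20],"yo":95}
After op 11 (replace /xkz/1 45): {"fo":46,"nlk":12,"xkz":[72,45,72,62,20],"yo":95}
After op 12 (remove /nlk): {"fo":46,"xkz":[72,45,72,62,20],"yo":95}
Value at /xkz/0: 72

Answer: 72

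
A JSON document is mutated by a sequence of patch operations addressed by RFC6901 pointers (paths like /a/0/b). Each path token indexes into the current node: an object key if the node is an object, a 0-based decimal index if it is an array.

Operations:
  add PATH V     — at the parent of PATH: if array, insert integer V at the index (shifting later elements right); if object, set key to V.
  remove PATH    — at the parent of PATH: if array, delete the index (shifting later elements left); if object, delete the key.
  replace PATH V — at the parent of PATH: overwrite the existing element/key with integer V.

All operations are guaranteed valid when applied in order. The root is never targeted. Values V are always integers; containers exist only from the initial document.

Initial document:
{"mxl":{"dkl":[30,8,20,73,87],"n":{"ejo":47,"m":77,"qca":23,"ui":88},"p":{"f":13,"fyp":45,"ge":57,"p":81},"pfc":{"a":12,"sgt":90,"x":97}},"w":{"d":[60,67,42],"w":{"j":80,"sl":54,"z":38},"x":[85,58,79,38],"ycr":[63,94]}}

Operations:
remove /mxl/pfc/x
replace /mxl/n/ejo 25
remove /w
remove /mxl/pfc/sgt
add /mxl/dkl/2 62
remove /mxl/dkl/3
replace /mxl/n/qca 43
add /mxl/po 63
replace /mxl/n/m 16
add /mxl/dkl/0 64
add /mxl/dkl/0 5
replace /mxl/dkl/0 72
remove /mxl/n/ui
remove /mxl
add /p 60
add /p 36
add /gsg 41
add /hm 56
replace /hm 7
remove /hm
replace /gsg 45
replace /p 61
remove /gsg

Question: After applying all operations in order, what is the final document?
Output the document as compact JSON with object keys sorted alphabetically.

After op 1 (remove /mxl/pfc/x): {"mxl":{"dkl":[30,8,20,73,87],"n":{"ejo":47,"m":77,"qca":23,"ui":88},"p":{"f":13,"fyp":45,"ge":57,"p":81},"pfc":{"a":12,"sgt":90}},"w":{"d":[60,67,42],"w":{"j":80,"sl":54,"z":38},"x":[85,58,79,38],"ycr":[63,94]}}
After op 2 (replace /mxl/n/ejo 25): {"mxl":{"dkl":[30,8,20,73,87],"n":{"ejo":25,"m":77,"qca":23,"ui":88},"p":{"f":13,"fyp":45,"ge":57,"p":81},"pfc":{"a":12,"sgt":90}},"w":{"d":[60,67,42],"w":{"j":80,"sl":54,"z":38},"x":[85,58,79,38],"ycr":[63,94]}}
After op 3 (remove /w): {"mxl":{"dkl":[30,8,20,73,87],"n":{"ejo":25,"m":77,"qca":23,"ui":88},"p":{"f":13,"fyp":45,"ge":57,"p":81},"pfc":{"a":12,"sgt":90}}}
After op 4 (remove /mxl/pfc/sgt): {"mxl":{"dkl":[30,8,20,73,87],"n":{"ejo":25,"m":77,"qca":23,"ui":88},"p":{"f":13,"fyp":45,"ge":57,"p":81},"pfc":{"a":12}}}
After op 5 (add /mxl/dkl/2 62): {"mxl":{"dkl":[30,8,62,20,73,87],"n":{"ejo":25,"m":77,"qca":23,"ui":88},"p":{"f":13,"fyp":45,"ge":57,"p":81},"pfc":{"a":12}}}
After op 6 (remove /mxl/dkl/3): {"mxl":{"dkl":[30,8,62,73,87],"n":{"ejo":25,"m":77,"qca":23,"ui":88},"p":{"f":13,"fyp":45,"ge":57,"p":81},"pfc":{"a":12}}}
After op 7 (replace /mxl/n/qca 43): {"mxl":{"dkl":[30,8,62,73,87],"n":{"ejo":25,"m":77,"qca":43,"ui":88},"p":{"f":13,"fyp":45,"ge":57,"p":81},"pfc":{"a":12}}}
After op 8 (add /mxl/po 63): {"mxl":{"dkl":[30,8,62,73,87],"n":{"ejo":25,"m":77,"qca":43,"ui":88},"p":{"f":13,"fyp":45,"ge":57,"p":81},"pfc":{"a":12},"po":63}}
After op 9 (replace /mxl/n/m 16): {"mxl":{"dkl":[30,8,62,73,87],"n":{"ejo":25,"m":16,"qca":43,"ui":88},"p":{"f":13,"fyp":45,"ge":57,"p":81},"pfc":{"a":12},"po":63}}
After op 10 (add /mxl/dkl/0 64): {"mxl":{"dkl":[64,30,8,62,73,87],"n":{"ejo":25,"m":16,"qca":43,"ui":88},"p":{"f":13,"fyp":45,"ge":57,"p":81},"pfc":{"a":12},"po":63}}
After op 11 (add /mxl/dkl/0 5): {"mxl":{"dkl":[5,64,30,8,62,73,87],"n":{"ejo":25,"m":16,"qca":43,"ui":88},"p":{"f":13,"fyp":45,"ge":57,"p":81},"pfc":{"a":12},"po":63}}
After op 12 (replace /mxl/dkl/0 72): {"mxl":{"dkl":[72,64,30,8,62,73,87],"n":{"ejo":25,"m":16,"qca":43,"ui":88},"p":{"f":13,"fyp":45,"ge":57,"p":81},"pfc":{"a":12},"po":63}}
After op 13 (remove /mxl/n/ui): {"mxl":{"dkl":[72,64,30,8,62,73,87],"n":{"ejo":25,"m":16,"qca":43},"p":{"f":13,"fyp":45,"ge":57,"p":81},"pfc":{"a":12},"po":63}}
After op 14 (remove /mxl): {}
After op 15 (add /p 60): {"p":60}
After op 16 (add /p 36): {"p":36}
After op 17 (add /gsg 41): {"gsg":41,"p":36}
After op 18 (add /hm 56): {"gsg":41,"hm":56,"p":36}
After op 19 (replace /hm 7): {"gsg":41,"hm":7,"p":36}
After op 20 (remove /hm): {"gsg":41,"p":36}
After op 21 (replace /gsg 45): {"gsg":45,"p":36}
After op 22 (replace /p 61): {"gsg":45,"p":61}
After op 23 (remove /gsg): {"p":61}

Answer: {"p":61}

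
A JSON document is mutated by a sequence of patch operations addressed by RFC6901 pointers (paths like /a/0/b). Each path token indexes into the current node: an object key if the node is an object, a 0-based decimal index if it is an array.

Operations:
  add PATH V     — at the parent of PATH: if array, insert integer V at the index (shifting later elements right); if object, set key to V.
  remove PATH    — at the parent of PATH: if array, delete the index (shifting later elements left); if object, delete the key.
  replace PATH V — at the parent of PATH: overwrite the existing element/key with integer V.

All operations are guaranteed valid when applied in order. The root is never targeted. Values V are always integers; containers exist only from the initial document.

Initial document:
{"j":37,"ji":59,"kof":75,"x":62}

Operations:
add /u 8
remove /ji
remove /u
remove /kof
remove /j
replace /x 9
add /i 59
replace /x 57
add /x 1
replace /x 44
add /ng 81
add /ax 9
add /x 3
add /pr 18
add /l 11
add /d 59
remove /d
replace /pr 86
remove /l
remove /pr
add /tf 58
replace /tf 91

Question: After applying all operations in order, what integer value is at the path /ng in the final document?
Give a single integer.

After op 1 (add /u 8): {"j":37,"ji":59,"kof":75,"u":8,"x":62}
After op 2 (remove /ji): {"j":37,"kof":75,"u":8,"x":62}
After op 3 (remove /u): {"j":37,"kof":75,"x":62}
After op 4 (remove /kof): {"j":37,"x":62}
After op 5 (remove /j): {"x":62}
After op 6 (replace /x 9): {"x":9}
After op 7 (add /i 59): {"i":59,"x":9}
After op 8 (replace /x 57): {"i":59,"x":57}
After op 9 (add /x 1): {"i":59,"x":1}
After op 10 (replace /x 44): {"i":59,"x":44}
After op 11 (add /ng 81): {"i":59,"ng":81,"x":44}
After op 12 (add /ax 9): {"ax":9,"i":59,"ng":81,"x":44}
After op 13 (add /x 3): {"ax":9,"i":59,"ng":81,"x":3}
After op 14 (add /pr 18): {"ax":9,"i":59,"ng":81,"pr":18,"x":3}
After op 15 (add /l 11): {"ax":9,"i":59,"l":11,"ng":81,"pr":18,"x":3}
After op 16 (add /d 59): {"ax":9,"d":59,"i":59,"l":11,"ng":81,"pr":18,"x":3}
After op 17 (remove /d): {"ax":9,"i":59,"l":11,"ng":81,"pr":18,"x":3}
After op 18 (replace /pr 86): {"ax":9,"i":59,"l":11,"ng":81,"pr":86,"x":3}
After op 19 (remove /l): {"ax":9,"i":59,"ng":81,"pr":86,"x":3}
After op 20 (remove /pr): {"ax":9,"i":59,"ng":81,"x":3}
After op 21 (add /tf 58): {"ax":9,"i":59,"ng":81,"tf":58,"x":3}
After op 22 (replace /tf 91): {"ax":9,"i":59,"ng":81,"tf":91,"x":3}
Value at /ng: 81

Answer: 81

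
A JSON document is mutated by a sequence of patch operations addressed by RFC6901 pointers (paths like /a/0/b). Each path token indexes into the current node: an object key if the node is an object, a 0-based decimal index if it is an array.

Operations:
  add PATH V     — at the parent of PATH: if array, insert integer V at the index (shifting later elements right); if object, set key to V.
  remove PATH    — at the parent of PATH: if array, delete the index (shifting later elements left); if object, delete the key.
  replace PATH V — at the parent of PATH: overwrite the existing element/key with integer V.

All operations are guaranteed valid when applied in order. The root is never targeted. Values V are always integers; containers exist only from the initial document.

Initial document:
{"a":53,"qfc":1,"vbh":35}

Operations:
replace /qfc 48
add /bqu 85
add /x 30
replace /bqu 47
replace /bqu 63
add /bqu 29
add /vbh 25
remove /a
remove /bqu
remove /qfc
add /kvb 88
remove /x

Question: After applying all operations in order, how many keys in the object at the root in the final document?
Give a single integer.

Answer: 2

Derivation:
After op 1 (replace /qfc 48): {"a":53,"qfc":48,"vbh":35}
After op 2 (add /bqu 85): {"a":53,"bqu":85,"qfc":48,"vbh":35}
After op 3 (add /x 30): {"a":53,"bqu":85,"qfc":48,"vbh":35,"x":30}
After op 4 (replace /bqu 47): {"a":53,"bqu":47,"qfc":48,"vbh":35,"x":30}
After op 5 (replace /bqu 63): {"a":53,"bqu":63,"qfc":48,"vbh":35,"x":30}
After op 6 (add /bqu 29): {"a":53,"bqu":29,"qfc":48,"vbh":35,"x":30}
After op 7 (add /vbh 25): {"a":53,"bqu":29,"qfc":48,"vbh":25,"x":30}
After op 8 (remove /a): {"bqu":29,"qfc":48,"vbh":25,"x":30}
After op 9 (remove /bqu): {"qfc":48,"vbh":25,"x":30}
After op 10 (remove /qfc): {"vbh":25,"x":30}
After op 11 (add /kvb 88): {"kvb":88,"vbh":25,"x":30}
After op 12 (remove /x): {"kvb":88,"vbh":25}
Size at the root: 2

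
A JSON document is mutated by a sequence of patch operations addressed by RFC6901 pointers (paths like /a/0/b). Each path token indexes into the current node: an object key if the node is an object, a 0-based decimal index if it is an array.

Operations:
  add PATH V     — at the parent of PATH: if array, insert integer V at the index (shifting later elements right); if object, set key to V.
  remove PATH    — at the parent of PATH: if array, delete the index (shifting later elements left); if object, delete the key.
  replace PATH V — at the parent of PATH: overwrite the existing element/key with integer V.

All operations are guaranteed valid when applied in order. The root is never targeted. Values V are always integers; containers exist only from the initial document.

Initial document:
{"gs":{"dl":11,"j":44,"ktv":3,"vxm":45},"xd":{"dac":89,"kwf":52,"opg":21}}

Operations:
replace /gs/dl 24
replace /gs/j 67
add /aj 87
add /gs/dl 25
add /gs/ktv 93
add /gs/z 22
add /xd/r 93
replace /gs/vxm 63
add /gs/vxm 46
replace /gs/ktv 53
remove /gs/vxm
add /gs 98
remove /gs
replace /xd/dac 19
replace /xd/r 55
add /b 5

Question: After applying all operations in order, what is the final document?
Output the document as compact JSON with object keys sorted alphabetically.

After op 1 (replace /gs/dl 24): {"gs":{"dl":24,"j":44,"ktv":3,"vxm":45},"xd":{"dac":89,"kwf":52,"opg":21}}
After op 2 (replace /gs/j 67): {"gs":{"dl":24,"j":67,"ktv":3,"vxm":45},"xd":{"dac":89,"kwf":52,"opg":21}}
After op 3 (add /aj 87): {"aj":87,"gs":{"dl":24,"j":67,"ktv":3,"vxm":45},"xd":{"dac":89,"kwf":52,"opg":21}}
After op 4 (add /gs/dl 25): {"aj":87,"gs":{"dl":25,"j":67,"ktv":3,"vxm":45},"xd":{"dac":89,"kwf":52,"opg":21}}
After op 5 (add /gs/ktv 93): {"aj":87,"gs":{"dl":25,"j":67,"ktv":93,"vxm":45},"xd":{"dac":89,"kwf":52,"opg":21}}
After op 6 (add /gs/z 22): {"aj":87,"gs":{"dl":25,"j":67,"ktv":93,"vxm":45,"z":22},"xd":{"dac":89,"kwf":52,"opg":21}}
After op 7 (add /xd/r 93): {"aj":87,"gs":{"dl":25,"j":67,"ktv":93,"vxm":45,"z":22},"xd":{"dac":89,"kwf":52,"opg":21,"r":93}}
After op 8 (replace /gs/vxm 63): {"aj":87,"gs":{"dl":25,"j":67,"ktv":93,"vxm":63,"z":22},"xd":{"dac":89,"kwf":52,"opg":21,"r":93}}
After op 9 (add /gs/vxm 46): {"aj":87,"gs":{"dl":25,"j":67,"ktv":93,"vxm":46,"z":22},"xd":{"dac":89,"kwf":52,"opg":21,"r":93}}
After op 10 (replace /gs/ktv 53): {"aj":87,"gs":{"dl":25,"j":67,"ktv":53,"vxm":46,"z":22},"xd":{"dac":89,"kwf":52,"opg":21,"r":93}}
After op 11 (remove /gs/vxm): {"aj":87,"gs":{"dl":25,"j":67,"ktv":53,"z":22},"xd":{"dac":89,"kwf":52,"opg":21,"r":93}}
After op 12 (add /gs 98): {"aj":87,"gs":98,"xd":{"dac":89,"kwf":52,"opg":21,"r":93}}
After op 13 (remove /gs): {"aj":87,"xd":{"dac":89,"kwf":52,"opg":21,"r":93}}
After op 14 (replace /xd/dac 19): {"aj":87,"xd":{"dac":19,"kwf":52,"opg":21,"r":93}}
After op 15 (replace /xd/r 55): {"aj":87,"xd":{"dac":19,"kwf":52,"opg":21,"r":55}}
After op 16 (add /b 5): {"aj":87,"b":5,"xd":{"dac":19,"kwf":52,"opg":21,"r":55}}

Answer: {"aj":87,"b":5,"xd":{"dac":19,"kwf":52,"opg":21,"r":55}}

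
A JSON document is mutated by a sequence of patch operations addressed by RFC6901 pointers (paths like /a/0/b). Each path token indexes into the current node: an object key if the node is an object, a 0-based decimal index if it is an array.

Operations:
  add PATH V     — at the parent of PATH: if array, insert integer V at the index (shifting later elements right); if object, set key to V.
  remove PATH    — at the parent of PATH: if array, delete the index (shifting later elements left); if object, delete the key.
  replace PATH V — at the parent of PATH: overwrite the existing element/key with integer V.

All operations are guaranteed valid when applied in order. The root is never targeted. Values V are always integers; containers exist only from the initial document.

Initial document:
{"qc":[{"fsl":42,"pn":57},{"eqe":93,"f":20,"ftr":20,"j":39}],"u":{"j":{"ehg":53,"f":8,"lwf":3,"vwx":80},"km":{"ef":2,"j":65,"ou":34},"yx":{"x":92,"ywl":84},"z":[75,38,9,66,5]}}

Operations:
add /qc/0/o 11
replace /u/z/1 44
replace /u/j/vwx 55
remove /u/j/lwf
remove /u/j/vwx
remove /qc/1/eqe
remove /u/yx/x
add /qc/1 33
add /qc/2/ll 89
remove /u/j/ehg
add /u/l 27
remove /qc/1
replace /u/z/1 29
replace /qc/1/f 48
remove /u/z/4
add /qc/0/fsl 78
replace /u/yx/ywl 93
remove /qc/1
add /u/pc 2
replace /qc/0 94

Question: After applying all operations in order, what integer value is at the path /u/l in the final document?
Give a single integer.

After op 1 (add /qc/0/o 11): {"qc":[{"fsl":42,"o":11,"pn":57},{"eqe":93,"f":20,"ftr":20,"j":39}],"u":{"j":{"ehg":53,"f":8,"lwf":3,"vwx":80},"km":{"ef":2,"j":65,"ou":34},"yx":{"x":92,"ywl":84},"z":[75,38,9,66,5]}}
After op 2 (replace /u/z/1 44): {"qc":[{"fsl":42,"o":11,"pn":57},{"eqe":93,"f":20,"ftr":20,"j":39}],"u":{"j":{"ehg":53,"f":8,"lwf":3,"vwx":80},"km":{"ef":2,"j":65,"ou":34},"yx":{"x":92,"ywl":84},"z":[75,44,9,66,5]}}
After op 3 (replace /u/j/vwx 55): {"qc":[{"fsl":42,"o":11,"pn":57},{"eqe":93,"f":20,"ftr":20,"j":39}],"u":{"j":{"ehg":53,"f":8,"lwf":3,"vwx":55},"km":{"ef":2,"j":65,"ou":34},"yx":{"x":92,"ywl":84},"z":[75,44,9,66,5]}}
After op 4 (remove /u/j/lwf): {"qc":[{"fsl":42,"o":11,"pn":57},{"eqe":93,"f":20,"ftr":20,"j":39}],"u":{"j":{"ehg":53,"f":8,"vwx":55},"km":{"ef":2,"j":65,"ou":34},"yx":{"x":92,"ywl":84},"z":[75,44,9,66,5]}}
After op 5 (remove /u/j/vwx): {"qc":[{"fsl":42,"o":11,"pn":57},{"eqe":93,"f":20,"ftr":20,"j":39}],"u":{"j":{"ehg":53,"f":8},"km":{"ef":2,"j":65,"ou":34},"yx":{"x":92,"ywl":84},"z":[75,44,9,66,5]}}
After op 6 (remove /qc/1/eqe): {"qc":[{"fsl":42,"o":11,"pn":57},{"f":20,"ftr":20,"j":39}],"u":{"j":{"ehg":53,"f":8},"km":{"ef":2,"j":65,"ou":34},"yx":{"x":92,"ywl":84},"z":[75,44,9,66,5]}}
After op 7 (remove /u/yx/x): {"qc":[{"fsl":42,"o":11,"pn":57},{"f":20,"ftr":20,"j":39}],"u":{"j":{"ehg":53,"f":8},"km":{"ef":2,"j":65,"ou":34},"yx":{"ywl":84},"z":[75,44,9,66,5]}}
After op 8 (add /qc/1 33): {"qc":[{"fsl":42,"o":11,"pn":57},33,{"f":20,"ftr":20,"j":39}],"u":{"j":{"ehg":53,"f":8},"km":{"ef":2,"j":65,"ou":34},"yx":{"ywl":84},"z":[75,44,9,66,5]}}
After op 9 (add /qc/2/ll 89): {"qc":[{"fsl":42,"o":11,"pn":57},33,{"f":20,"ftr":20,"j":39,"ll":89}],"u":{"j":{"ehg":53,"f":8},"km":{"ef":2,"j":65,"ou":34},"yx":{"ywl":84},"z":[75,44,9,66,5]}}
After op 10 (remove /u/j/ehg): {"qc":[{"fsl":42,"o":11,"pn":57},33,{"f":20,"ftr":20,"j":39,"ll":89}],"u":{"j":{"f":8},"km":{"ef":2,"j":65,"ou":34},"yx":{"ywl":84},"z":[75,44,9,66,5]}}
After op 11 (add /u/l 27): {"qc":[{"fsl":42,"o":11,"pn":57},33,{"f":20,"ftr":20,"j":39,"ll":89}],"u":{"j":{"f":8},"km":{"ef":2,"j":65,"ou":34},"l":27,"yx":{"ywl":84},"z":[75,44,9,66,5]}}
After op 12 (remove /qc/1): {"qc":[{"fsl":42,"o":11,"pn":57},{"f":20,"ftr":20,"j":39,"ll":89}],"u":{"j":{"f":8},"km":{"ef":2,"j":65,"ou":34},"l":27,"yx":{"ywl":84},"z":[75,44,9,66,5]}}
After op 13 (replace /u/z/1 29): {"qc":[{"fsl":42,"o":11,"pn":57},{"f":20,"ftr":20,"j":39,"ll":89}],"u":{"j":{"f":8},"km":{"ef":2,"j":65,"ou":34},"l":27,"yx":{"ywl":84},"z":[75,29,9,66,5]}}
After op 14 (replace /qc/1/f 48): {"qc":[{"fsl":42,"o":11,"pn":57},{"f":48,"ftr":20,"j":39,"ll":89}],"u":{"j":{"f":8},"km":{"ef":2,"j":65,"ou":34},"l":27,"yx":{"ywl":84},"z":[75,29,9,66,5]}}
After op 15 (remove /u/z/4): {"qc":[{"fsl":42,"o":11,"pn":57},{"f":48,"ftr":20,"j":39,"ll":89}],"u":{"j":{"f":8},"km":{"ef":2,"j":65,"ou":34},"l":27,"yx":{"ywl":84},"z":[75,29,9,66]}}
After op 16 (add /qc/0/fsl 78): {"qc":[{"fsl":78,"o":11,"pn":57},{"f":48,"ftr":20,"j":39,"ll":89}],"u":{"j":{"f":8},"km":{"ef":2,"j":65,"ou":34},"l":27,"yx":{"ywl":84},"z":[75,29,9,66]}}
After op 17 (replace /u/yx/ywl 93): {"qc":[{"fsl":78,"o":11,"pn":57},{"f":48,"ftr":20,"j":39,"ll":89}],"u":{"j":{"f":8},"km":{"ef":2,"j":65,"ou":34},"l":27,"yx":{"ywl":93},"z":[75,29,9,66]}}
After op 18 (remove /qc/1): {"qc":[{"fsl":78,"o":11,"pn":57}],"u":{"j":{"f":8},"km":{"ef":2,"j":65,"ou":34},"l":27,"yx":{"ywl":93},"z":[75,29,9,66]}}
After op 19 (add /u/pc 2): {"qc":[{"fsl":78,"o":11,"pn":57}],"u":{"j":{"f":8},"km":{"ef":2,"j":65,"ou":34},"l":27,"pc":2,"yx":{"ywl":93},"z":[75,29,9,66]}}
After op 20 (replace /qc/0 94): {"qc":[94],"u":{"j":{"f":8},"km":{"ef":2,"j":65,"ou":34},"l":27,"pc":2,"yx":{"ywl":93},"z":[75,29,9,66]}}
Value at /u/l: 27

Answer: 27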